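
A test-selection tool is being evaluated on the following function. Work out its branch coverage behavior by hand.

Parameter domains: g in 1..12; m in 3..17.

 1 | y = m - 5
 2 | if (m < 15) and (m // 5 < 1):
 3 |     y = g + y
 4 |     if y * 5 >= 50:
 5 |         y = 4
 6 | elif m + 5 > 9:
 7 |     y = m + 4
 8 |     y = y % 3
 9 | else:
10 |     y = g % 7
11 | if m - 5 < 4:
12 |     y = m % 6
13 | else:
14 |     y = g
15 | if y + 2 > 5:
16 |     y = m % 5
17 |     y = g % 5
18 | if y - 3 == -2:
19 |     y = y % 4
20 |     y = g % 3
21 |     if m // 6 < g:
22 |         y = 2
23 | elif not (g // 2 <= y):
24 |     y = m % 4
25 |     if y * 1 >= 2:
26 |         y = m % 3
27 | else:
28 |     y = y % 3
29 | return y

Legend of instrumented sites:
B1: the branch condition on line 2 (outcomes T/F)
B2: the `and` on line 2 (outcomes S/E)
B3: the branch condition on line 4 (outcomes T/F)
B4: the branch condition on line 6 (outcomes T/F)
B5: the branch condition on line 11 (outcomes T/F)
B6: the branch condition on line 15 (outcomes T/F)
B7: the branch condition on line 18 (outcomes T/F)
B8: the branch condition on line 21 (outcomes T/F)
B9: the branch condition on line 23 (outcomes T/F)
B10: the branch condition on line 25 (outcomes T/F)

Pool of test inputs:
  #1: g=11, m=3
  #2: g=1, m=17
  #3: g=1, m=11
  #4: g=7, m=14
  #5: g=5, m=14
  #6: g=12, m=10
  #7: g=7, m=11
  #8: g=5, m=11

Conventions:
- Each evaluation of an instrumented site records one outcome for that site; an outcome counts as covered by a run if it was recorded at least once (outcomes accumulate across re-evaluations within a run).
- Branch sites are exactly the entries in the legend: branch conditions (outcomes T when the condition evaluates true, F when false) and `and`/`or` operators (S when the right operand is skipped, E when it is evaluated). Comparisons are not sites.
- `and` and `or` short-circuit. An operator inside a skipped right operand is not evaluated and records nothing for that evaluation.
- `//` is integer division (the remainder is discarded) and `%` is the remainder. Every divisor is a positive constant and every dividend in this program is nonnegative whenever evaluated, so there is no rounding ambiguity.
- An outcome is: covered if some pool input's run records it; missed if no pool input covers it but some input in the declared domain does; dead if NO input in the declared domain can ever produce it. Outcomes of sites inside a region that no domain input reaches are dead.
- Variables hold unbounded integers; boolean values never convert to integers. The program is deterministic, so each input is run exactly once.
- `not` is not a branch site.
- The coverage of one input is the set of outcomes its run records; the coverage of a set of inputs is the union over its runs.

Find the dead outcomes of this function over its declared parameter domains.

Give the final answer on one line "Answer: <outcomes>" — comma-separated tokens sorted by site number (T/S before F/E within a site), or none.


exhaustive pass over the 180-input domain:
  B4=F: no domain input ever produces it -> dead
  reachable outcomes have witnesses, e.g. B1=T (e.g. g=1, m=3), B1=F (e.g. g=1, m=5), B2=S (e.g. g=1, m=15), B2=E (e.g. g=1, m=3)
Answer: B4=F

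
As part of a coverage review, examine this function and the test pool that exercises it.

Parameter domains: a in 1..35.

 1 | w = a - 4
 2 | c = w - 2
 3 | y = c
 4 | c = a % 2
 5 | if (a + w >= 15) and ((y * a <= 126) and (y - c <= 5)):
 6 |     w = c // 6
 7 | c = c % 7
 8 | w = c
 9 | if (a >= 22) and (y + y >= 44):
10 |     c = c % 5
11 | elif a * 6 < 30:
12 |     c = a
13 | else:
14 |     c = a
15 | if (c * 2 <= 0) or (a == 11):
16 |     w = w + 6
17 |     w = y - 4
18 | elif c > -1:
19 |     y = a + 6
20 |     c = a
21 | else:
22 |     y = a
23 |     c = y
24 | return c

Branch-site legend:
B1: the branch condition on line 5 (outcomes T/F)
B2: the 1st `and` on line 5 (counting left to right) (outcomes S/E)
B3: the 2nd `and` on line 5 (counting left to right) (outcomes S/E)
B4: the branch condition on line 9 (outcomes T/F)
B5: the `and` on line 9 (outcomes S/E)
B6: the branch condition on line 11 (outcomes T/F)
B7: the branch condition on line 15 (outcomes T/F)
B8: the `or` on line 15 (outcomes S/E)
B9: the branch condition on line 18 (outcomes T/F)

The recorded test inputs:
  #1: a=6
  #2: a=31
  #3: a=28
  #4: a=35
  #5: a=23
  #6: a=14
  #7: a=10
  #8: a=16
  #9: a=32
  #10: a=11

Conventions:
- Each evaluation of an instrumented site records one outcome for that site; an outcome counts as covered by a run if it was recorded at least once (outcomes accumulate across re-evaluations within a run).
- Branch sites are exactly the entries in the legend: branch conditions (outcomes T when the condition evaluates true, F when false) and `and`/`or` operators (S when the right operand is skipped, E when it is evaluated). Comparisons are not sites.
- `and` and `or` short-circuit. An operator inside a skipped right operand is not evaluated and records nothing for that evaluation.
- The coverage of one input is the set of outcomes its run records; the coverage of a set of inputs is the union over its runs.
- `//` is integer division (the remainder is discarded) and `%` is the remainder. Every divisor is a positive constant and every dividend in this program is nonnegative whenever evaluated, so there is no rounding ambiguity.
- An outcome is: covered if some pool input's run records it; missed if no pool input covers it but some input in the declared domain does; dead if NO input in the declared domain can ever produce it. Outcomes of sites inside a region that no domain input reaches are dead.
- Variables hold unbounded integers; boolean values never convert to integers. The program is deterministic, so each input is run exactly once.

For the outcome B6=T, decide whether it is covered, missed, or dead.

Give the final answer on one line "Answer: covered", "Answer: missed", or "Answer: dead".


no pool input records B6=T
but domain input (a=1) does record it -> reachable, so missed
Answer: missed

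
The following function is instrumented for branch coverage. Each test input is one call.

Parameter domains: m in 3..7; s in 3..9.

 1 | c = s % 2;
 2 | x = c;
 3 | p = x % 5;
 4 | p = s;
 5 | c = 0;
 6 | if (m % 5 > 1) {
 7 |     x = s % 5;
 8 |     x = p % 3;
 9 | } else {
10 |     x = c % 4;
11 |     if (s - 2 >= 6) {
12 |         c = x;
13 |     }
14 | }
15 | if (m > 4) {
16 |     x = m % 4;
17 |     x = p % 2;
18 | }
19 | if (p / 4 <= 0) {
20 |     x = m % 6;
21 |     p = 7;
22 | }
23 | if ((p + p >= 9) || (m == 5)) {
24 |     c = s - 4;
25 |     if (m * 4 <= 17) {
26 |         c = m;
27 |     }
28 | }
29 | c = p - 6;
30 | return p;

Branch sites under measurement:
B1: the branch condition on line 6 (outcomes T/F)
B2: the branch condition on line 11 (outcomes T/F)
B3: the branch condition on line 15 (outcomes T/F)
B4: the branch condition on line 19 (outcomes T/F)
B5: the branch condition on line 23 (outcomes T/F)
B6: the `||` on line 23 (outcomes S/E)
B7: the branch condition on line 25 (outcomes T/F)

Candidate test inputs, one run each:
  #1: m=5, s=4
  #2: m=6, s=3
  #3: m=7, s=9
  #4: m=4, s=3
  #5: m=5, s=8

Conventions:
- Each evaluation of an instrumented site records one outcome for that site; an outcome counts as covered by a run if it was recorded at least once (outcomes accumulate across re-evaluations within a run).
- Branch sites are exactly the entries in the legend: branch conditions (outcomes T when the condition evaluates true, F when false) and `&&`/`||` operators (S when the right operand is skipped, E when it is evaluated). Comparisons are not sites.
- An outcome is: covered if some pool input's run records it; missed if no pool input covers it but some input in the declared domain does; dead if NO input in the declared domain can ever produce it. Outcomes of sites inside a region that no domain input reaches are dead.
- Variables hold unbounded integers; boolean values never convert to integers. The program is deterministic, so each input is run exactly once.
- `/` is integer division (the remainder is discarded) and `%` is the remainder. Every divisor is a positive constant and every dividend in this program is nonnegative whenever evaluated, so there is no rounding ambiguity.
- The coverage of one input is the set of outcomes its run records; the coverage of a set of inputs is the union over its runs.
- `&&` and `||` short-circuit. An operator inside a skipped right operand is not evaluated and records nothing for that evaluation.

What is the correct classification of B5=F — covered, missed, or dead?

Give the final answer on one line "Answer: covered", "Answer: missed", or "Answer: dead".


no pool input records B5=F
but domain input (m=3, s=4) does record it -> reachable, so missed
Answer: missed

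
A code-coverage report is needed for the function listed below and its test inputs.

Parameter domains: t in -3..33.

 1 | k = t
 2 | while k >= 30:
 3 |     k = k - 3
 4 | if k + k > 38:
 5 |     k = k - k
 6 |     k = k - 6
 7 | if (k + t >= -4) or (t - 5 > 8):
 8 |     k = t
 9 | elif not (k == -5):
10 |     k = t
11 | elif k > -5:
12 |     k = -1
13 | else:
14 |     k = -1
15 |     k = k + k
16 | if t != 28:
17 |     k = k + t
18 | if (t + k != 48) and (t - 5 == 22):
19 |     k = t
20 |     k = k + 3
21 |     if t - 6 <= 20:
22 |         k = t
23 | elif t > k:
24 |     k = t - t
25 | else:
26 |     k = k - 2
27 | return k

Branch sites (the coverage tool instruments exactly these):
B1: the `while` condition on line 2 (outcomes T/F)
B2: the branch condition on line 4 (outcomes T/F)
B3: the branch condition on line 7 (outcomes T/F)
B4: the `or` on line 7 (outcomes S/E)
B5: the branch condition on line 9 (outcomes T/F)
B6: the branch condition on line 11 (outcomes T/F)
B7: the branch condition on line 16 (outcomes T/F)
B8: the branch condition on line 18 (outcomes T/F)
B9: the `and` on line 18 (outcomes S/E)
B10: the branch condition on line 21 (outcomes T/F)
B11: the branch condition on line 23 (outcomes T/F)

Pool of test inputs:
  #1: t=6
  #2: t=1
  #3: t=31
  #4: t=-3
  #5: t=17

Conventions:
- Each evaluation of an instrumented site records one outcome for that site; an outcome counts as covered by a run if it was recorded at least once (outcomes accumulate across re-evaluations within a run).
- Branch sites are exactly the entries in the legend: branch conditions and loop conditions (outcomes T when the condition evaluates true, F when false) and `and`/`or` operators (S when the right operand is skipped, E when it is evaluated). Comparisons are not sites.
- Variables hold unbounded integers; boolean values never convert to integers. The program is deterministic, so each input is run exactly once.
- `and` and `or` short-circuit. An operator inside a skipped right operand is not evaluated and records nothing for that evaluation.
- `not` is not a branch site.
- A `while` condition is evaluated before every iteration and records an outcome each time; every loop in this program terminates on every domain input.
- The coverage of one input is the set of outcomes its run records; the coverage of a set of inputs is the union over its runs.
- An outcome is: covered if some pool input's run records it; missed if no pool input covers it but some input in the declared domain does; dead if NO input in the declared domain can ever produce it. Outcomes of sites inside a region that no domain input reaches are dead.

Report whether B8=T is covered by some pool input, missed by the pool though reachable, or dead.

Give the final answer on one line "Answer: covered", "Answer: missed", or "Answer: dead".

no pool input records B8=T
but domain input (t=27) does record it -> reachable, so missed

Answer: missed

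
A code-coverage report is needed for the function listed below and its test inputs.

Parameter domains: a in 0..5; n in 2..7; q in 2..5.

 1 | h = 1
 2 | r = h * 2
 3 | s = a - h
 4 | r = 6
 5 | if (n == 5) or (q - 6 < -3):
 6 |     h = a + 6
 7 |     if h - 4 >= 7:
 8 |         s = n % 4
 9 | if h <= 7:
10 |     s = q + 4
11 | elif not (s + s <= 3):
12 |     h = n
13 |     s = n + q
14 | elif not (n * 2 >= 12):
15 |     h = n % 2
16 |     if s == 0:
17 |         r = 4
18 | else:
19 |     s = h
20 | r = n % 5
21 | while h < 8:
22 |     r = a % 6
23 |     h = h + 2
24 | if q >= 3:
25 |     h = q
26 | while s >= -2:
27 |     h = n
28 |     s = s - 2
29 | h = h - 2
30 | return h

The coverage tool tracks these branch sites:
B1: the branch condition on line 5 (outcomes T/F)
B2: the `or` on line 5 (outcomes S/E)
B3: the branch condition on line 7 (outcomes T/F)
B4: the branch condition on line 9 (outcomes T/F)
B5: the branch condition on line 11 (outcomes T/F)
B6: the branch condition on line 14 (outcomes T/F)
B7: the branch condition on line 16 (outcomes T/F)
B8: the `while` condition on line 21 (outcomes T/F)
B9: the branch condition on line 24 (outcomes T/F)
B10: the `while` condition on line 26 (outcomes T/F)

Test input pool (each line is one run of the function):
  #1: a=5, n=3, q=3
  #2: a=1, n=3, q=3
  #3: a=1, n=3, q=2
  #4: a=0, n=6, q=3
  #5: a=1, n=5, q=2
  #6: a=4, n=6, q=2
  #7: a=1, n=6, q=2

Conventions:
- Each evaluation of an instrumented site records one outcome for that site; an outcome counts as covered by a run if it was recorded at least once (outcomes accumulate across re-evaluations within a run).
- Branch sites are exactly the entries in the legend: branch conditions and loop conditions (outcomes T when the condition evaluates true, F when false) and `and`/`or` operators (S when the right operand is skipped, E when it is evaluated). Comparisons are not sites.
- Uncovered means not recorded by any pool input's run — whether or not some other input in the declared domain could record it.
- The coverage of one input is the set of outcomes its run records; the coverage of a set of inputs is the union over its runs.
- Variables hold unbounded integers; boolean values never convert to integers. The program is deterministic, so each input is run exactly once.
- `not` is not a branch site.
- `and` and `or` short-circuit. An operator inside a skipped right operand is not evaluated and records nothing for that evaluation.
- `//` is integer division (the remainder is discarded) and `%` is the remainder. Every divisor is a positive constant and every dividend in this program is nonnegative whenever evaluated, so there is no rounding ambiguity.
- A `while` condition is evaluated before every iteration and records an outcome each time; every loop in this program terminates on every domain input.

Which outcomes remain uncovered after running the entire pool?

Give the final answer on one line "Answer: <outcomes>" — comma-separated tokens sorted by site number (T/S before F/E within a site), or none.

run #1 (a=5, n=3, q=3) runs B2->E, B1->F, B4->T, B8->T, B8->T, B8->T, B8->T, B8->F, B9->T, B10->T, B10->T, B10->T, B10->T, B10->T, ...; records B1=F, B2=E, B4=T, B8=T, B8=F, B9=T, B10=T, B10=F
run #2 (a=1, n=3, q=3) runs B2->E, B1->F, B4->T, B8->T, B8->T, B8->T, B8->T, B8->F, B9->T, B10->T, B10->T, B10->T, B10->T, B10->T, ...; records B1=F, B2=E, B4=T, B8=T, B8=F, B9=T, B10=T, B10=F
run #3 (a=1, n=3, q=2) runs B2->E, B1->T, B3->F, B4->T, B8->T, B8->F, B9->F, B10->T, B10->T, B10->T, B10->T, B10->T, B10->F; records B1=T, B2=E, B3=F, B4=T, B8=T, B8=F, B9=F, B10=T, B10=F
run #4 (a=0, n=6, q=3) runs B2->E, B1->F, B4->T, B8->T, B8->T, B8->T, B8->T, B8->F, B9->T, B10->T, B10->T, B10->T, B10->T, B10->T, ...; records B1=F, B2=E, B4=T, B8=T, B8=F, B9=T, B10=T, B10=F
run #5 (a=1, n=5, q=2) runs B2->S, B1->T, B3->F, B4->T, B8->T, B8->F, B9->F, B10->T, B10->T, B10->T, B10->T, B10->T, B10->F; records B1=T, B2=S, B3=F, B4=T, B8=T, B8=F, B9=F, B10=T, B10=F
run #6 (a=4, n=6, q=2) runs B2->E, B1->T, B3->F, B4->F, B5->T, B8->T, B8->F, B9->F, B10->T, B10->T, B10->T, B10->T, B10->T, B10->T, ...; records B1=T, B2=E, B3=F, B4=F, B5=T, B8=T, B8=F, B9=F, B10=T, B10=F
run #7 (a=1, n=6, q=2) runs B2->E, B1->T, B3->F, B4->T, B8->T, B8->F, B9->F, B10->T, B10->T, B10->T, B10->T, B10->T, B10->F; records B1=T, B2=E, B3=F, B4=T, B8=T, B8=F, B9=F, B10=T, B10=F
union over the pool: B1=T, B1=F, B2=S, B2=E, B3=F, B4=T, B4=F, B5=T, B8=T, B8=F, B9=T, B9=F, B10=T, B10=F
uncovered (6 of 20): B3=T, B5=F, B6=T, B6=F, B7=T, B7=F

Answer: B3=T, B5=F, B6=T, B6=F, B7=T, B7=F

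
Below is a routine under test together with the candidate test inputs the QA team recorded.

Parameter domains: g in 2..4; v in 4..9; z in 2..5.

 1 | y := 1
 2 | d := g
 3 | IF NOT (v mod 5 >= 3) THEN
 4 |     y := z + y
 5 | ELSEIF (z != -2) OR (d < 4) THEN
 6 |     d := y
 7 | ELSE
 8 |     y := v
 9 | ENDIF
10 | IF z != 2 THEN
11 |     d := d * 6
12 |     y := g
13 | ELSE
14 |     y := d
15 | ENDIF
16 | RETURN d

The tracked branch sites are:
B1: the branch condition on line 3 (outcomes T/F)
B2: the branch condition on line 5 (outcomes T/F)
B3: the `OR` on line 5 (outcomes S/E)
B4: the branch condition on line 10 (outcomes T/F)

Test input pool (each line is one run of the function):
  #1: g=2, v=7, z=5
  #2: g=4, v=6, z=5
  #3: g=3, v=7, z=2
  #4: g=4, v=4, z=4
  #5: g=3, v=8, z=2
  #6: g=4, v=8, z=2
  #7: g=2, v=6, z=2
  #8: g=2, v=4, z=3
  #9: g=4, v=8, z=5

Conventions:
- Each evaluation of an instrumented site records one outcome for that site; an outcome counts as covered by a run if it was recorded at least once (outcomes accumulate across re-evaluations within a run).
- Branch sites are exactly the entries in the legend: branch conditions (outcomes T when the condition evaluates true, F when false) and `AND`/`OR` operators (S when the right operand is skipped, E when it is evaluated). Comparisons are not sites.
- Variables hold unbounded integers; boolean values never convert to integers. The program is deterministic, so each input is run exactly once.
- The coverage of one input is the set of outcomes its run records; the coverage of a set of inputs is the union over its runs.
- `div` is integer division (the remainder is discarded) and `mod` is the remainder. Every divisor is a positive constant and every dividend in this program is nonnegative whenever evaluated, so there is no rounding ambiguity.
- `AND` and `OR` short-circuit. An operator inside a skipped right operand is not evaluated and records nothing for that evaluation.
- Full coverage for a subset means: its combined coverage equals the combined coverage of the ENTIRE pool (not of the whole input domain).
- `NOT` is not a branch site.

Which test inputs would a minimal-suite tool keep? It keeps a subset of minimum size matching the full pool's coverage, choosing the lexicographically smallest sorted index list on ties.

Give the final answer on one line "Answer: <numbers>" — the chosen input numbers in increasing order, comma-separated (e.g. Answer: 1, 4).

input #1, g=2, v=7, z=5: events B1->T, B4->T; outcomes B1=T, B4=T
input #2, g=4, v=6, z=5: events B1->T, B4->T; outcomes B1=T, B4=T
input #3, g=3, v=7, z=2: events B1->T, B4->F; outcomes B1=T, B4=F
input #4, g=4, v=4, z=4: events B1->F, B3->S, B2->T, B4->T; outcomes B1=F, B2=T, B3=S, B4=T
input #5, g=3, v=8, z=2: events B1->F, B3->S, B2->T, B4->F; outcomes B1=F, B2=T, B3=S, B4=F
input #6, g=4, v=8, z=2: events B1->F, B3->S, B2->T, B4->F; outcomes B1=F, B2=T, B3=S, B4=F
input #7, g=2, v=6, z=2: events B1->T, B4->F; outcomes B1=T, B4=F
input #8, g=2, v=4, z=3: events B1->F, B3->S, B2->T, B4->T; outcomes B1=F, B2=T, B3=S, B4=T
input #9, g=4, v=8, z=5: events B1->F, B3->S, B2->T, B4->T; outcomes B1=F, B2=T, B3=S, B4=T
the full pool covers 6 outcomes: B1=T, B1=F, B2=T, B3=S, B4=T, B4=F
checked all size-1 subsets: none covers 6 outcomes (max 4/6)
size 2: inputs {1, 5} cover all 6 outcomes, and no lexicographically smaller subset of this size does

Answer: 1, 5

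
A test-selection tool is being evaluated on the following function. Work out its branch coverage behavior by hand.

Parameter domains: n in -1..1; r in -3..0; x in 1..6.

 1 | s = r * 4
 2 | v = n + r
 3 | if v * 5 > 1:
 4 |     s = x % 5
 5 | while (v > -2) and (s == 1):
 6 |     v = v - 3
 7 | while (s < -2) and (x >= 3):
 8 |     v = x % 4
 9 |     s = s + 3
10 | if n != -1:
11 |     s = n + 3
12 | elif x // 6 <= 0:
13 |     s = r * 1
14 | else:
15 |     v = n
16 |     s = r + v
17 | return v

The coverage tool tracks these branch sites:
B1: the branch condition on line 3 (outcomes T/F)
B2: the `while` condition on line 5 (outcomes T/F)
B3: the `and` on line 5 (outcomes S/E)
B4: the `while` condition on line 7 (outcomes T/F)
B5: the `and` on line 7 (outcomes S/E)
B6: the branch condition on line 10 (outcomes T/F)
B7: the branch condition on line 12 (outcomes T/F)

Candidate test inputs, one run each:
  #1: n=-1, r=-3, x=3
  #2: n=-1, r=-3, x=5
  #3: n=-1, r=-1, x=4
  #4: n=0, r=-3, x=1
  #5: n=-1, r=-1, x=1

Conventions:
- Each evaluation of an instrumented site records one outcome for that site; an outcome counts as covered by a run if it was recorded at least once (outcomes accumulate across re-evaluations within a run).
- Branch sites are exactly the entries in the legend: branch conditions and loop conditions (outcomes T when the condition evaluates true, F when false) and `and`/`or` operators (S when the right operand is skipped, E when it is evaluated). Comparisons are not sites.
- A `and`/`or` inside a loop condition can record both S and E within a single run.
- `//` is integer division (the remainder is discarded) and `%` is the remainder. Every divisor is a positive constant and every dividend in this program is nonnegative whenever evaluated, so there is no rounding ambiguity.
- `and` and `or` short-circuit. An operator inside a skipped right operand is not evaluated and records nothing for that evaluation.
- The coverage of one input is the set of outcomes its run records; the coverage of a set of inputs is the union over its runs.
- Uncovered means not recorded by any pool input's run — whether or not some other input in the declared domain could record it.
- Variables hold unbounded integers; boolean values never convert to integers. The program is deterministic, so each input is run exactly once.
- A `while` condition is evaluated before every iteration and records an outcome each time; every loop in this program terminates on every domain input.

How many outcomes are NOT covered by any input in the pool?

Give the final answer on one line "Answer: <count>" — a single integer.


test 1 (n=-1, r=-3, x=3) fires B1->F, B3->S, B2->F, B5->E, B4->T, B5->E, B4->T, B5->E, B4->T, B5->E, B4->T, B5->S, B4->F, B6->F, ...; hits B1=F, B2=F, B3=S, B4=T, B4=F, B5=S, B5=E, B6=F, B7=T
test 2 (n=-1, r=-3, x=5) fires B1->F, B3->S, B2->F, B5->E, B4->T, B5->E, B4->T, B5->E, B4->T, B5->E, B4->T, B5->S, B4->F, B6->F, ...; hits B1=F, B2=F, B3=S, B4=T, B4=F, B5=S, B5=E, B6=F, B7=T
test 3 (n=-1, r=-1, x=4) fires B1->F, B3->S, B2->F, B5->E, B4->T, B5->S, B4->F, B6->F, B7->T; hits B1=F, B2=F, B3=S, B4=T, B4=F, B5=S, B5=E, B6=F, B7=T
test 4 (n=0, r=-3, x=1) fires B1->F, B3->S, B2->F, B5->E, B4->F, B6->T; hits B1=F, B2=F, B3=S, B4=F, B5=E, B6=T
test 5 (n=-1, r=-1, x=1) fires B1->F, B3->S, B2->F, B5->E, B4->F, B6->F, B7->T; hits B1=F, B2=F, B3=S, B4=F, B5=E, B6=F, B7=T
union over the pool: B1=F, B2=F, B3=S, B4=T, B4=F, B5=S, B5=E, B6=T, B6=F, B7=T
uncovered (4 of 14): B1=T, B2=T, B3=E, B7=F
Answer: 4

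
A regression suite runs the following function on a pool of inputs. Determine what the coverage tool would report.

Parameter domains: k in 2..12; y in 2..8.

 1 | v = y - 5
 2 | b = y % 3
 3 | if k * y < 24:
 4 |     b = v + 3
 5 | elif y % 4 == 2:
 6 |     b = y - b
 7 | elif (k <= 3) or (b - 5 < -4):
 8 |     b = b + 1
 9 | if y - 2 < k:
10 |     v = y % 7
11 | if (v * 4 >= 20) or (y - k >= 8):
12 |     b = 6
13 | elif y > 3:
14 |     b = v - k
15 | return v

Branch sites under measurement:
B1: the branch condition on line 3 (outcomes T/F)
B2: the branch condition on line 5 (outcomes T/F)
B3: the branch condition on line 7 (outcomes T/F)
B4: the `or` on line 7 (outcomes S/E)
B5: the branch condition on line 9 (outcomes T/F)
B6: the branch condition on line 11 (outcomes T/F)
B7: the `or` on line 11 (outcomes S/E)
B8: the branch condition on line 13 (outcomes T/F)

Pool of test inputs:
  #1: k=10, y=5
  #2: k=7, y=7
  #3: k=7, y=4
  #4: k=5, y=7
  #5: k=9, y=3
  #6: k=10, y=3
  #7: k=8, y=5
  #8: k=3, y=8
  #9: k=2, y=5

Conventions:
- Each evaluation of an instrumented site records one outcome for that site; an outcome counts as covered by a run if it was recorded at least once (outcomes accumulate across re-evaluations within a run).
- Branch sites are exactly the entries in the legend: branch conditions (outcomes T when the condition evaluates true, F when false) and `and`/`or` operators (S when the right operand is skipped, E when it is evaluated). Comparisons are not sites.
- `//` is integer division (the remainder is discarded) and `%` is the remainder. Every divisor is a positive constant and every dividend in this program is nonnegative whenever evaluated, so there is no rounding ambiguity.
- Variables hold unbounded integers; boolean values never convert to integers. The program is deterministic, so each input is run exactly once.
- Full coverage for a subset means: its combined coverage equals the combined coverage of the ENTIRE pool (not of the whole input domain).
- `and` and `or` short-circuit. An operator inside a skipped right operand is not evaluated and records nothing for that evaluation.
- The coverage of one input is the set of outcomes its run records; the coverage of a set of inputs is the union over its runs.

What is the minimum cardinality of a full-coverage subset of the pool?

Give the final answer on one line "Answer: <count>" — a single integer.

#1 (k=10, y=5) -> covered: B1=F, B2=F, B3=F, B4=E, B5=T, B6=T, B7=S
#2 (k=7, y=7) -> covered: B1=F, B2=F, B3=F, B4=E, B5=T, B6=F, B7=E, B8=T
#3 (k=7, y=4) -> covered: B1=F, B2=F, B3=F, B4=E, B5=T, B6=F, B7=E, B8=T
#4 (k=5, y=7) -> covered: B1=F, B2=F, B3=F, B4=E, B5=F, B6=F, B7=E, B8=T
#5 (k=9, y=3) -> covered: B1=F, B2=F, B3=T, B4=E, B5=T, B6=F, B7=E, B8=F
#6 (k=10, y=3) -> covered: B1=F, B2=F, B3=T, B4=E, B5=T, B6=F, B7=E, B8=F
#7 (k=8, y=5) -> covered: B1=F, B2=F, B3=F, B4=E, B5=T, B6=T, B7=S
#8 (k=3, y=8) -> covered: B1=F, B2=F, B3=T, B4=S, B5=F, B6=F, B7=E, B8=T
#9 (k=2, y=5) -> covered: B1=T, B5=F, B6=F, B7=E, B8=T
the full pool covers 15 outcomes: B1=T, B1=F, B2=F, B3=T, B3=F, B4=S, B4=E, B5=T, B5=F, B6=T, B6=F, B7=S, B7=E, B8=T, B8=F
checked all size-1 subsets: none covers 15 outcomes (max 8/15)
checked all size-2 subsets: none covers 15 outcomes (max 13/15)
checked all size-3 subsets: none covers 15 outcomes (max 14/15)
inputs {1, 5, 8, 9} (size 4) cover everything; no size-4 subset with a lexicographically smaller index list covers all 15

Answer: 4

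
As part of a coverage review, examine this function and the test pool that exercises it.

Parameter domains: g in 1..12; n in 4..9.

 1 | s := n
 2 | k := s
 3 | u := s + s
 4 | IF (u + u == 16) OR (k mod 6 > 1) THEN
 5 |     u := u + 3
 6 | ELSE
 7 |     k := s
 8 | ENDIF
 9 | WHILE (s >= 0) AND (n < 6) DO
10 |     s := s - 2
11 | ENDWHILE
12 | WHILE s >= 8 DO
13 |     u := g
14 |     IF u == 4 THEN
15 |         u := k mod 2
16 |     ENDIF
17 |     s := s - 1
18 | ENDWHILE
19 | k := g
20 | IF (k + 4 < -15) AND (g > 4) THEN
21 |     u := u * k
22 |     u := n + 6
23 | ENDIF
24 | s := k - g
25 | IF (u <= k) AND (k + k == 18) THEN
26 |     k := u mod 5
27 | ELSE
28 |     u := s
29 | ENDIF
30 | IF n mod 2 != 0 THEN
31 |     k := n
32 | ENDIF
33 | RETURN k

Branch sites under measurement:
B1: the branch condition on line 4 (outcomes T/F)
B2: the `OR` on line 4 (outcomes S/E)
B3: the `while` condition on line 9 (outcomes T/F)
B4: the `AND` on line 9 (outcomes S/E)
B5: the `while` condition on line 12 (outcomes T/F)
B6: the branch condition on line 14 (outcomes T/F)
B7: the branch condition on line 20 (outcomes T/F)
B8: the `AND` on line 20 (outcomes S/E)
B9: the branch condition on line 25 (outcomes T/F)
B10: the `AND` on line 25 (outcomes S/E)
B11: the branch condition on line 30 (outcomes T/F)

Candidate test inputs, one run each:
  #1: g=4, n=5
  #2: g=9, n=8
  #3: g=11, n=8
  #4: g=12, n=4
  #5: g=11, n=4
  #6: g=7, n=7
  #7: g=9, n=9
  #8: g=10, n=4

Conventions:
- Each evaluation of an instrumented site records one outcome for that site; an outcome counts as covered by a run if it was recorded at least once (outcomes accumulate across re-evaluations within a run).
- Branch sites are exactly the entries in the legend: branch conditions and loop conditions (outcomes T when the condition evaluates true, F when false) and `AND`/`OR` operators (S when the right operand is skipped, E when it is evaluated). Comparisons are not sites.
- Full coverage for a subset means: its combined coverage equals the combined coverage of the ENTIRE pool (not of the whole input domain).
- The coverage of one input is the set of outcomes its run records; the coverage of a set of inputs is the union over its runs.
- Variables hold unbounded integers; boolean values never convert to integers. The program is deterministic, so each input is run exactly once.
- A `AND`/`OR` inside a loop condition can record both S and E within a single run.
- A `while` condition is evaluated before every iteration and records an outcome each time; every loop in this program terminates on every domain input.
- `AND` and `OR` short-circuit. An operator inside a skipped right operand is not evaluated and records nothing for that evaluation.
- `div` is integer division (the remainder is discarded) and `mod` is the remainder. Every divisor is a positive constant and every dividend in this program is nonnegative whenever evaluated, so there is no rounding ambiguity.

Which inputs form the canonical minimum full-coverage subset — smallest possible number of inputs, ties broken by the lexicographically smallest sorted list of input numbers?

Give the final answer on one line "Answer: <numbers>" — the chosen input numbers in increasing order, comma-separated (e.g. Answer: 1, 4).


test 1 (g=4, n=5) fires B2->E, B1->T, B4->E, B3->T, B4->E, B3->T, B4->E, B3->T, B4->S, B3->F, B5->F, B8->S, B7->F, B10->S, ...; hits B1=T, B2=E, B3=T, B3=F, B4=S, B4=E, B5=F, B7=F, B8=S, B9=F, B10=S, B11=T
test 2 (g=9, n=8) fires B2->E, B1->T, B4->E, B3->F, B5->T, B6->F, B5->F, B8->S, B7->F, B10->E, B9->T, B11->F; hits B1=T, B2=E, B3=F, B4=E, B5=T, B5=F, B6=F, B7=F, B8=S, B9=T, B10=E, B11=F
test 3 (g=11, n=8) fires B2->E, B1->T, B4->E, B3->F, B5->T, B6->F, B5->F, B8->S, B7->F, B10->E, B9->F, B11->F; hits B1=T, B2=E, B3=F, B4=E, B5=T, B5=F, B6=F, B7=F, B8=S, B9=F, B10=E, B11=F
test 4 (g=12, n=4) fires B2->S, B1->T, B4->E, B3->T, B4->E, B3->T, B4->E, B3->T, B4->S, B3->F, B5->F, B8->S, B7->F, B10->E, ...; hits B1=T, B2=S, B3=T, B3=F, B4=S, B4=E, B5=F, B7=F, B8=S, B9=F, B10=E, B11=F
test 5 (g=11, n=4) fires B2->S, B1->T, B4->E, B3->T, B4->E, B3->T, B4->E, B3->T, B4->S, B3->F, B5->F, B8->S, B7->F, B10->E, ...; hits B1=T, B2=S, B3=T, B3=F, B4=S, B4=E, B5=F, B7=F, B8=S, B9=F, B10=E, B11=F
test 6 (g=7, n=7) fires B2->E, B1->F, B4->E, B3->F, B5->F, B8->S, B7->F, B10->S, B9->F, B11->T; hits B1=F, B2=E, B3=F, B4=E, B5=F, B7=F, B8=S, B9=F, B10=S, B11=T
test 7 (g=9, n=9) fires B2->E, B1->T, B4->E, B3->F, B5->T, B6->F, B5->T, B6->F, B5->F, B8->S, B7->F, B10->E, B9->T, B11->T; hits B1=T, B2=E, B3=F, B4=E, B5=T, B5=F, B6=F, B7=F, B8=S, B9=T, B10=E, B11=T
test 8 (g=10, n=4) fires B2->S, B1->T, B4->E, B3->T, B4->E, B3->T, B4->E, B3->T, B4->S, B3->F, B5->F, B8->S, B7->F, B10->S, ...; hits B1=T, B2=S, B3=T, B3=F, B4=S, B4=E, B5=F, B7=F, B8=S, B9=F, B10=S, B11=F
pool-wide coverage (19 outcomes): B1=T, B1=F, B2=S, B2=E, B3=T, B3=F, B4=S, B4=E, B5=T, B5=F, B6=F, B7=F, B8=S, B9=T, B9=F, B10=S, B10=E, B11=T, B11=F
size 1 is not enough: best union over all size-1 subsets is 12/19
size 2 is not enough: best union over all size-2 subsets is 18/19
at size 3, {2, 4, 6} reaches all 19 outcomes; every lexicographically earlier size-3 subset fails
Answer: 2, 4, 6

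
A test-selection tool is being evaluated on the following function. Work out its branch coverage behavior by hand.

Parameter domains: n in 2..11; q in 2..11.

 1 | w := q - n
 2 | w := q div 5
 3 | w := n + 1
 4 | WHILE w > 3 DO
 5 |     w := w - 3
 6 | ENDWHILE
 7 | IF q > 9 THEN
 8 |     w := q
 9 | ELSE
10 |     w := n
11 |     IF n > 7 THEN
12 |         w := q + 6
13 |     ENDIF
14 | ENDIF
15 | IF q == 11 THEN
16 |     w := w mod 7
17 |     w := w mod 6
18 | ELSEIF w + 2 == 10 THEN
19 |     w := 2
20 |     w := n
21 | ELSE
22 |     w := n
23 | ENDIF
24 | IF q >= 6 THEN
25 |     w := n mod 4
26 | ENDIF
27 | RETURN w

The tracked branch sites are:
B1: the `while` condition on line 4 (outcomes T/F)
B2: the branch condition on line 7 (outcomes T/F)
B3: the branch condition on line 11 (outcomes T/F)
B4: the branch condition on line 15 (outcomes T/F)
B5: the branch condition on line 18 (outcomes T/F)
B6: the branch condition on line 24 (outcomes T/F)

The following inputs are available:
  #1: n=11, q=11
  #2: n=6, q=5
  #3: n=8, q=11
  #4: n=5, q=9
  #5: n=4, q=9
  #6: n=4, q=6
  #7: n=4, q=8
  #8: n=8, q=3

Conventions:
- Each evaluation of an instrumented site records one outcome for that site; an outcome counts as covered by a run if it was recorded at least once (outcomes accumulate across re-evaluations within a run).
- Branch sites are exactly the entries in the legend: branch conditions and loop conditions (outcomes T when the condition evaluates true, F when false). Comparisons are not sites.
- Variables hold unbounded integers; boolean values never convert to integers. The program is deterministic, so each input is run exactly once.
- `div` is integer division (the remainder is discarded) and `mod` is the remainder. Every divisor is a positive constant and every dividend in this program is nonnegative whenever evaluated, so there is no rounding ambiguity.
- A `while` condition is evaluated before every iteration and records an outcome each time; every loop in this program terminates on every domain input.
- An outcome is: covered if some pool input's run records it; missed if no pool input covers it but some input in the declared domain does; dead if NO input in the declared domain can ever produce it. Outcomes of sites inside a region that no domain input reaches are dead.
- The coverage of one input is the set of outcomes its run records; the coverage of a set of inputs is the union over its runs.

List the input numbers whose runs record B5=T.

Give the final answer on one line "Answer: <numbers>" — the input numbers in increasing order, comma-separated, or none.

input #1 (n=11, q=11): does not record B5=T
input #2 (n=6, q=5): does not record B5=T
input #3 (n=8, q=11): does not record B5=T
input #4 (n=5, q=9): does not record B5=T
input #5 (n=4, q=9): does not record B5=T
input #6 (n=4, q=6): does not record B5=T
input #7 (n=4, q=8): does not record B5=T
input #8 (n=8, q=3): does not record B5=T

Answer: none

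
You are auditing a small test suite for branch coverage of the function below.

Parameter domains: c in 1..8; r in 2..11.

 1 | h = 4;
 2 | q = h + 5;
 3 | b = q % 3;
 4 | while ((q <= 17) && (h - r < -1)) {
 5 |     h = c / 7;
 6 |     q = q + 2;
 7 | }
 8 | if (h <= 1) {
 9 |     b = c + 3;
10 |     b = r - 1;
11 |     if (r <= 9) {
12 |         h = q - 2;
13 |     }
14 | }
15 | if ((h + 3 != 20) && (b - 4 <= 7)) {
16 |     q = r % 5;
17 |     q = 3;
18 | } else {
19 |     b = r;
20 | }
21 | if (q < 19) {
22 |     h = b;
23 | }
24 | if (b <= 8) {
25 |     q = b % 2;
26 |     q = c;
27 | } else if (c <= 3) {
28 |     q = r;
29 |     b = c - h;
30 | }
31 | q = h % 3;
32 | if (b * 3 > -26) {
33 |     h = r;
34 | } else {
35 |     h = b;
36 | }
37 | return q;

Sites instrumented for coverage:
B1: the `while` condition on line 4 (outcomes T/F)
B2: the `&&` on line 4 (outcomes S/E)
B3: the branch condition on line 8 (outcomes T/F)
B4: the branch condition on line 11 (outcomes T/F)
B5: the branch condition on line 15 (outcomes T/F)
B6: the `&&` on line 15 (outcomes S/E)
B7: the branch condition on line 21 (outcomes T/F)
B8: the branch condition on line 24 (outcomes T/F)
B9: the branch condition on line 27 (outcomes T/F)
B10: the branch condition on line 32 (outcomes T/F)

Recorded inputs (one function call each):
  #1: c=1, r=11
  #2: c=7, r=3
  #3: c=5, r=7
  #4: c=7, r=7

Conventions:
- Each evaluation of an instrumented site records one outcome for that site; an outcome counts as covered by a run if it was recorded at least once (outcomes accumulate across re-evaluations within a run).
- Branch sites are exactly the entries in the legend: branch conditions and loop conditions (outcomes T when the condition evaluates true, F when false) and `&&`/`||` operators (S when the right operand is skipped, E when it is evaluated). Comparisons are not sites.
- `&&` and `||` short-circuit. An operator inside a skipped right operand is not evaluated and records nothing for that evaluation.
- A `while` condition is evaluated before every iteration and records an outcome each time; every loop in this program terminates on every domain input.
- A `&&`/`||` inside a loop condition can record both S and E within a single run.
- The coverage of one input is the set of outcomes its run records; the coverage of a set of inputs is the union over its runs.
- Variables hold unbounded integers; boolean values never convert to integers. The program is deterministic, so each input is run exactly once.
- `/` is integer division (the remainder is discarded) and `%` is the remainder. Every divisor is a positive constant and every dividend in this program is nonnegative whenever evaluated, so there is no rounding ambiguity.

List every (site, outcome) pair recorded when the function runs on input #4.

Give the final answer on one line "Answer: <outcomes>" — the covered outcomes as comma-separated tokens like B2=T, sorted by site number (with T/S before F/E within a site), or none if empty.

Running input #4 (c=7, r=7), event by event:
  B2->E, B1->T, B2->E, B1->T, B2->E, B1->T, B2->E, B1->T, B2->E, B1->T
  B2->S, B1->F, B3->T, B4->T, B6->S, B5->F, B7->F, B8->T, B10->T
collecting distinct outcomes: B1=T, B1=F, B2=S, B2=E, B3=T, B4=T, B5=F, B6=S, B7=F, B8=T, B10=T

Answer: B1=T, B1=F, B2=S, B2=E, B3=T, B4=T, B5=F, B6=S, B7=F, B8=T, B10=T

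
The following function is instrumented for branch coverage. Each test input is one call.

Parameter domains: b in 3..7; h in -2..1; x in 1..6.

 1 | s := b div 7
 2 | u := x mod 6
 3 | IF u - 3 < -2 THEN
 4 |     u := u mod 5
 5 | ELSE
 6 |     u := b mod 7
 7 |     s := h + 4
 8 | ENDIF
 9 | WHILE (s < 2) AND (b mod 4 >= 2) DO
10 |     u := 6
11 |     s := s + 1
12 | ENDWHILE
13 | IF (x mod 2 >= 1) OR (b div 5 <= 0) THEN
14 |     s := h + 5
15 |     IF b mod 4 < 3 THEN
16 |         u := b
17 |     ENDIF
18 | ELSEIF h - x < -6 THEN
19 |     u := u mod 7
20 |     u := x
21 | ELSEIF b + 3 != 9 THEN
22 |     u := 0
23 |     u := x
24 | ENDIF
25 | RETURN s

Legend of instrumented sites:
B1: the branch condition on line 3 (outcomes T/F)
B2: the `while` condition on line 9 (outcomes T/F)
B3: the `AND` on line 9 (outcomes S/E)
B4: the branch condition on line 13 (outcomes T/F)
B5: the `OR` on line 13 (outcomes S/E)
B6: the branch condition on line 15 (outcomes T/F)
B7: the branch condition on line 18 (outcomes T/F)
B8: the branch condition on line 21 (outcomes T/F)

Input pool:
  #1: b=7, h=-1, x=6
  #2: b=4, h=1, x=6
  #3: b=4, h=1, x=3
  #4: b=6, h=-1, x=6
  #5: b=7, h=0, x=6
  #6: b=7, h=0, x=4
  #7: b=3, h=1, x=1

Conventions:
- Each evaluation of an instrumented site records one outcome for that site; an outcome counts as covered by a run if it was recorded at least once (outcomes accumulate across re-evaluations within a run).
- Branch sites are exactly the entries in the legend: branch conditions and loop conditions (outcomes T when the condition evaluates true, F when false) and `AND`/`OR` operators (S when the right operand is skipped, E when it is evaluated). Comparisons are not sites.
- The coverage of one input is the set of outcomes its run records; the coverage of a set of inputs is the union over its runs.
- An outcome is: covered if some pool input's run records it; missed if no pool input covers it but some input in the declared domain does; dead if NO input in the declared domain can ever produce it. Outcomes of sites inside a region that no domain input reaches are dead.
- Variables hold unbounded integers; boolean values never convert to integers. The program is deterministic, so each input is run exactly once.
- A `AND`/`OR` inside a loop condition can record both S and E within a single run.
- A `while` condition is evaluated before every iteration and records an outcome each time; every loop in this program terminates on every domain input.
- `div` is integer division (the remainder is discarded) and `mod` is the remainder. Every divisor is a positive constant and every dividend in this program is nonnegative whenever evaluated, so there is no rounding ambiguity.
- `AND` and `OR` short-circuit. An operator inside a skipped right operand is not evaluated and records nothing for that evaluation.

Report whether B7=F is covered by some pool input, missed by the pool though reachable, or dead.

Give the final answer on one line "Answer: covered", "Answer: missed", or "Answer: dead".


B7=F is recorded by pool input(s) 5, 6 -> covered
Answer: covered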